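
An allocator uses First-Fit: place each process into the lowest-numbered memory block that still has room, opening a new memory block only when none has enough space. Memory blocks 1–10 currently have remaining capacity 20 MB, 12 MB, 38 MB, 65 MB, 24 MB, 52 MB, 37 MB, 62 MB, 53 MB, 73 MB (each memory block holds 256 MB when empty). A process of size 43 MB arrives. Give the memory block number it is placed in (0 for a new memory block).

Memory blocks with room: memory block 4 (65 MB), memory block 6 (52 MB), memory block 8 (62 MB), memory block 9 (53 MB), memory block 10 (73 MB).
The first with room is memory block 4.

4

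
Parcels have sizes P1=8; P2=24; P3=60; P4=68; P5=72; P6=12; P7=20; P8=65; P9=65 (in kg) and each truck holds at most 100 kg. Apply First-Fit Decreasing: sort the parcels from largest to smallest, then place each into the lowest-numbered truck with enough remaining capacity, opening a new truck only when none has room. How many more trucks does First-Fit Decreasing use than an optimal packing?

0

First-Fit Decreasing: [72,24] [68,20,12] [65,8] [65] [60] → 5 trucks.
5 parcels exceed 50 kg (half the capacity), and no two of those can share a truck, so at least 5 trucks are needed.
So 5 is already optimal.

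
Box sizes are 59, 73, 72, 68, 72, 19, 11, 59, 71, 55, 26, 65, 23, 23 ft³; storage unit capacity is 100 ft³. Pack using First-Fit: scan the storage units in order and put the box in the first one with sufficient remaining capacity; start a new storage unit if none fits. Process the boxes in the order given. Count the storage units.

59 ft³ → storage unit 1 (remaining 41 ft³)
73 ft³ → storage unit 2 (remaining 27 ft³)
72 ft³ → storage unit 3 (remaining 28 ft³)
68 ft³ → storage unit 4 (remaining 32 ft³)
72 ft³ → storage unit 5 (remaining 28 ft³)
19 ft³ → storage unit 1 (remaining 22 ft³)
11 ft³ → storage unit 1 (remaining 11 ft³)
59 ft³ → storage unit 6 (remaining 41 ft³)
71 ft³ → storage unit 7 (remaining 29 ft³)
55 ft³ → storage unit 8 (remaining 45 ft³)
26 ft³ → storage unit 2 (remaining 1 ft³)
65 ft³ → storage unit 9 (remaining 35 ft³)
23 ft³ → storage unit 3 (remaining 5 ft³)
23 ft³ → storage unit 4 (remaining 9 ft³)
Final storage units: [59,19,11] [73,26] [72,23] [68,23] [72] [59] [71] [55] [65].

9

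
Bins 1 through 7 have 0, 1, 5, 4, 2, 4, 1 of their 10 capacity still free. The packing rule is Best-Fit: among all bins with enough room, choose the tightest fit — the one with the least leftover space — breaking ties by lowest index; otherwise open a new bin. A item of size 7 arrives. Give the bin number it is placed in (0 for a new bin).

0

No bin has ≥ 7 free, so a new bin is opened.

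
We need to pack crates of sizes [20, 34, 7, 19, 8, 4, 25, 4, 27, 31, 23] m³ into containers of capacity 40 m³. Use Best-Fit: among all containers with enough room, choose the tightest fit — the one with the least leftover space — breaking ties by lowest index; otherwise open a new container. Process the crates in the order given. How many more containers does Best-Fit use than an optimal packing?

Best-Fit: [20,7,8,4] [34,4] [19] [25] [27] [31] [23] → 7 containers.
Total size 202 m³; any packing needs at least ⌈202/40⌉ = 6 containers.
An optimal packing achieves that bound: [34,4] [31,8] [27,7,4] [25] [23] [20,19] → 6 containers.
Excess: 7 − 6 = 1.

1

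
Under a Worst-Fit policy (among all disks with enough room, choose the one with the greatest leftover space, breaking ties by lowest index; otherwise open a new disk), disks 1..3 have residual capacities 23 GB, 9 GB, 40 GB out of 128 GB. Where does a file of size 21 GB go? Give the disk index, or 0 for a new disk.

3

Disks with room: disk 1 (23 GB), disk 3 (40 GB).
Most room is disk 3 with 40 GB free.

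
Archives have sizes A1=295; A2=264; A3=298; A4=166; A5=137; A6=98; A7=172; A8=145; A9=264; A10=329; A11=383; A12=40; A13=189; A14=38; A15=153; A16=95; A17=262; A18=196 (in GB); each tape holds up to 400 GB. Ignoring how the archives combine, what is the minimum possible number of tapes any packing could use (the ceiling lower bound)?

Total size = 295 + 264 + 298 + 166 + 137 + 98 + 172 + 145 + 264 + 329 + 383 + 40 + 189 + 38 + 153 + 95 + 262 + 196 = 3524 GB.
⌈3524 / 400⌉ = 9.

9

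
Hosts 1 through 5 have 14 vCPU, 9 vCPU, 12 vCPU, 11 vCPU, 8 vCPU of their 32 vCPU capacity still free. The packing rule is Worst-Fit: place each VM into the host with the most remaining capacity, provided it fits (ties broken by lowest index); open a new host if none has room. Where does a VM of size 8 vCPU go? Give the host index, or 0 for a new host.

1

Hosts with room: host 1 (14 vCPU), host 2 (9 vCPU), host 3 (12 vCPU), host 4 (11 vCPU), host 5 (8 vCPU).
Most room is host 1 with 14 vCPU free.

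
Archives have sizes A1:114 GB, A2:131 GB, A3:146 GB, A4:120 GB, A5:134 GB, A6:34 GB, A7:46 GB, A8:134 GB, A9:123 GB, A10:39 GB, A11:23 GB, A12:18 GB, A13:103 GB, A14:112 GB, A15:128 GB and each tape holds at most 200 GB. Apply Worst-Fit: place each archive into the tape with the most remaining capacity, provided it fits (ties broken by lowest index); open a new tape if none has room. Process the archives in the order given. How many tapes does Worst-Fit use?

10

Put A1 (114 GB) in tape 1; 86 GB remain.
Put A2 (131 GB) in tape 2; 69 GB remain.
Put A3 (146 GB) in tape 3; 54 GB remain.
Put A4 (120 GB) in tape 4; 80 GB remain.
Put A5 (134 GB) in tape 5; 66 GB remain.
Put A6 (34 GB) in tape 1; 52 GB remain.
Put A7 (46 GB) in tape 4; 34 GB remain.
Put A8 (134 GB) in tape 6; 66 GB remain.
Put A9 (123 GB) in tape 7; 77 GB remain.
Put A10 (39 GB) in tape 7; 38 GB remain.
Put A11 (23 GB) in tape 2; 46 GB remain.
Put A12 (18 GB) in tape 5; 48 GB remain.
Put A13 (103 GB) in tape 8; 97 GB remain.
Put A14 (112 GB) in tape 9; 88 GB remain.
Put A15 (128 GB) in tape 10; 72 GB remain.
Final tapes: [114,34] [131,23] [146] [120,46] [134,18] [134] [123,39] [103] [112] [128].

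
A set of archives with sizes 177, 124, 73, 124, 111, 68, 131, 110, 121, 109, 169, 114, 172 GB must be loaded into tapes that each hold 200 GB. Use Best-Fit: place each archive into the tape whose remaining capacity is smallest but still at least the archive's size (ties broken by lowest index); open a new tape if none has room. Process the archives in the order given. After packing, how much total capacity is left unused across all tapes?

597

177 GB → tape 1 (remaining 23 GB)
124 GB → tape 2 (remaining 76 GB)
73 GB → tape 2 (remaining 3 GB)
124 GB → tape 3 (remaining 76 GB)
111 GB → tape 4 (remaining 89 GB)
68 GB → tape 3 (remaining 8 GB)
131 GB → tape 5 (remaining 69 GB)
110 GB → tape 6 (remaining 90 GB)
121 GB → tape 7 (remaining 79 GB)
109 GB → tape 8 (remaining 91 GB)
169 GB → tape 9 (remaining 31 GB)
114 GB → tape 10 (remaining 86 GB)
172 GB → tape 11 (remaining 28 GB)
11 tapes × 200 GB = 2200 GB; used 1603 GB; unused 597 GB.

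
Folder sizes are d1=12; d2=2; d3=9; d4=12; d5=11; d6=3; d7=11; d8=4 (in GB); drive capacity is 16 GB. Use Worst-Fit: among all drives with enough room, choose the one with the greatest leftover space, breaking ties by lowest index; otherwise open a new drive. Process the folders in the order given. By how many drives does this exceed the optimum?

Worst-Fit: [12,2] [9,3] [12] [11,4] [11] → 5 drives.
5 folders exceed 8 GB (half the capacity), and no two of those can share a drive, so at least 5 drives are needed.
So 5 is already optimal.

0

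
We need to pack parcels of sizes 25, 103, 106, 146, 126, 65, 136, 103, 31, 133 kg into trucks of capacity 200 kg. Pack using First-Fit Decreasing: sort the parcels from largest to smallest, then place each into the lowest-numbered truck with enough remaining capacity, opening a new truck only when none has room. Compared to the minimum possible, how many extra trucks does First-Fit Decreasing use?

0

First-Fit Decreasing: [146,31] [136,25] [133,65] [126] [106] [103] [103] → 7 trucks.
7 parcels exceed 100 kg (half the capacity), and no two of those can share a truck, so at least 7 trucks are needed.
So 7 is already optimal.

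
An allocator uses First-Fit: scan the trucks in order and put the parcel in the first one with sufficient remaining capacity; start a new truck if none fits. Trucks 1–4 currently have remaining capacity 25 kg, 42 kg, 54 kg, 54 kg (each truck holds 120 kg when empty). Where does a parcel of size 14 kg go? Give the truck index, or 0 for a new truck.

1

Trucks with room: truck 1 (25 kg), truck 2 (42 kg), truck 3 (54 kg), truck 4 (54 kg).
The first with room is truck 1.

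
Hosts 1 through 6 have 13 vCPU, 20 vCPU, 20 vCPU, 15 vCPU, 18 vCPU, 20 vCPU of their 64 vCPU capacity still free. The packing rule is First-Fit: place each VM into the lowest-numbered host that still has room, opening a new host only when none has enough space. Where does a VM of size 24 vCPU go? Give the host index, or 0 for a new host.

0

No host has ≥ 24 vCPU free, so a new host is opened.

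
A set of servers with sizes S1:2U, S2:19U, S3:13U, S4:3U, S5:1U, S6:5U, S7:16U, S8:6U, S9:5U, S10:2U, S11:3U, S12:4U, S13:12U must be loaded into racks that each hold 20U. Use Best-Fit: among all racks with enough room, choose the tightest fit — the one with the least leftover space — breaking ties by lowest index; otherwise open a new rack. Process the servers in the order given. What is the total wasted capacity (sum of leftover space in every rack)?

9

Put S1 (2U) in rack 1; 18U remain.
Put S2 (19U) in rack 2; 1U remain.
Put S3 (13U) in rack 1; 5U remain.
Put S4 (3U) in rack 1; 2U remain.
Put S5 (1U) in rack 2; 0U remain.
Put S6 (5U) in rack 3; 15U remain.
Put S7 (16U) in rack 4; 4U remain.
Put S8 (6U) in rack 3; 9U remain.
Put S9 (5U) in rack 3; 4U remain.
Put S10 (2U) in rack 1; 0U remain.
Put S11 (3U) in rack 3; 1U remain.
Put S12 (4U) in rack 4; 0U remain.
Put S13 (12U) in rack 5; 8U remain.
5 racks × 20U = 100U; used 91U; unused 9U.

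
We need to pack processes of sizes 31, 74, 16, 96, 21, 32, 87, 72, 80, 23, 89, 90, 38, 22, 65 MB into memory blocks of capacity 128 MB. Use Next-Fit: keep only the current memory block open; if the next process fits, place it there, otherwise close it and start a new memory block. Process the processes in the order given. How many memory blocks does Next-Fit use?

8 memory blocks

memory block 1: place 31 MB, 97 MB left
memory block 1: place 74 MB, 23 MB left
memory block 1: place 16 MB, 7 MB left
memory block 2: place 96 MB, 32 MB left
memory block 2: place 21 MB, 11 MB left
memory block 3: place 32 MB, 96 MB left
memory block 3: place 87 MB, 9 MB left
memory block 4: place 72 MB, 56 MB left
memory block 5: place 80 MB, 48 MB left
memory block 5: place 23 MB, 25 MB left
memory block 6: place 89 MB, 39 MB left
memory block 7: place 90 MB, 38 MB left
memory block 7: place 38 MB, 0 MB left
memory block 8: place 22 MB, 106 MB left
memory block 8: place 65 MB, 41 MB left
Final memory blocks: [31,74,16] [96,21] [32,87] [72] [80,23] [89] [90,38] [22,65].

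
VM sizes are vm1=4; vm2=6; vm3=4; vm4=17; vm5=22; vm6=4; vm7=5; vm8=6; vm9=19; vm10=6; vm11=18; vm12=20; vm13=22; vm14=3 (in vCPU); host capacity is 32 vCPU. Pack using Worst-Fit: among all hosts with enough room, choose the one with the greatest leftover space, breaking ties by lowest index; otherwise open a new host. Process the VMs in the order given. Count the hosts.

6 hosts

host 1: place vm1 (4 vCPU), 28 vCPU left
host 1: place vm2 (6 vCPU), 22 vCPU left
host 1: place vm3 (4 vCPU), 18 vCPU left
host 1: place vm4 (17 vCPU), 1 vCPU left
host 2: place vm5 (22 vCPU), 10 vCPU left
host 2: place vm6 (4 vCPU), 6 vCPU left
host 2: place vm7 (5 vCPU), 1 vCPU left
host 3: place vm8 (6 vCPU), 26 vCPU left
host 3: place vm9 (19 vCPU), 7 vCPU left
host 3: place vm10 (6 vCPU), 1 vCPU left
host 4: place vm11 (18 vCPU), 14 vCPU left
host 5: place vm12 (20 vCPU), 12 vCPU left
host 6: place vm13 (22 vCPU), 10 vCPU left
host 4: place vm14 (3 vCPU), 11 vCPU left
Final hosts: [4,6,4,17] [22,4,5] [6,19,6] [18,3] [20] [22].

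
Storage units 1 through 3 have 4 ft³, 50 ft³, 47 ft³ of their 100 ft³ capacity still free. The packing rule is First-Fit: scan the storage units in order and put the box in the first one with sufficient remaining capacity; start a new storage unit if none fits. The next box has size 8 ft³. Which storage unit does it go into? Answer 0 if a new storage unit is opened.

Storage units with room: storage unit 2 (50 ft³), storage unit 3 (47 ft³).
The first with room is storage unit 2.

2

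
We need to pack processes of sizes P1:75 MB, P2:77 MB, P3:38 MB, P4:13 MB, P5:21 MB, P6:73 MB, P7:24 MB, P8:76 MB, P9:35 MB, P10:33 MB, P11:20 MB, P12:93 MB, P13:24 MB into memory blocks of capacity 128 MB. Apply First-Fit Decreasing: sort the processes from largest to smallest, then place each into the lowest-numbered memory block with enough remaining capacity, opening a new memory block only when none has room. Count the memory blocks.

5

Sorted descending: 93, 77, 76, 75, 73, 38, 35, 33, 24, 24, 21, 20, 13.
Put 93 MB in memory block 1; 35 MB remain.
Put 77 MB in memory block 2; 51 MB remain.
Put 76 MB in memory block 3; 52 MB remain.
Put 75 MB in memory block 4; 53 MB remain.
Put 73 MB in memory block 5; 55 MB remain.
Put 38 MB in memory block 2; 13 MB remain.
Put 35 MB in memory block 1; 0 MB remain.
Put 33 MB in memory block 3; 19 MB remain.
Put 24 MB in memory block 4; 29 MB remain.
Put 24 MB in memory block 4; 5 MB remain.
Put 21 MB in memory block 5; 34 MB remain.
Put 20 MB in memory block 5; 14 MB remain.
Put 13 MB in memory block 2; 0 MB remain.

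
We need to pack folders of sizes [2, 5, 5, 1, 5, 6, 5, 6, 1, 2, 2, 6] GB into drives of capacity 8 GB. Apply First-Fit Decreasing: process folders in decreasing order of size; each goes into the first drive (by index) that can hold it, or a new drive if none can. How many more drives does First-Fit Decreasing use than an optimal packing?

First-Fit Decreasing: [6,2] [6,2] [6,2] [5,1,1] [5] [5] [5] → 7 drives.
7 folders exceed 4 GB (half the capacity), and no two of those can share a drive, so at least 7 drives are needed.
So 7 is already optimal.

0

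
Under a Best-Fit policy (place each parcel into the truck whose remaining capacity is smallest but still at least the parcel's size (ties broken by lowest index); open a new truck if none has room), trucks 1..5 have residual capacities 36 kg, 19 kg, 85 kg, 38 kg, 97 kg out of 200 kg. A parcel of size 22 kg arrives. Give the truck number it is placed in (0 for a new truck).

1

Trucks with room: truck 1 (36 kg), truck 3 (85 kg), truck 4 (38 kg), truck 5 (97 kg).
Tightest fit is truck 1 with 36 kg free.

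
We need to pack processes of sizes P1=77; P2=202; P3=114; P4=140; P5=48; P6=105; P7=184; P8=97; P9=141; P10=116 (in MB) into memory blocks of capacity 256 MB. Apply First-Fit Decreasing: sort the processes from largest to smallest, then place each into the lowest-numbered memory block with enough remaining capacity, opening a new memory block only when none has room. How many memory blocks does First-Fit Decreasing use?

6 memory blocks

Sorted descending: 202, 184, 141, 140, 116, 114, 105, 97, 77, 48.
Put 202 MB in memory block 1; 54 MB remain.
Put 184 MB in memory block 2; 72 MB remain.
Put 141 MB in memory block 3; 115 MB remain.
Put 140 MB in memory block 4; 116 MB remain.
Put 116 MB in memory block 4; 0 MB remain.
Put 114 MB in memory block 3; 1 MB remain.
Put 105 MB in memory block 5; 151 MB remain.
Put 97 MB in memory block 5; 54 MB remain.
Put 77 MB in memory block 6; 179 MB remain.
Put 48 MB in memory block 1; 6 MB remain.
Final memory blocks: [202,48] [184] [141,114] [140,116] [105,97] [77].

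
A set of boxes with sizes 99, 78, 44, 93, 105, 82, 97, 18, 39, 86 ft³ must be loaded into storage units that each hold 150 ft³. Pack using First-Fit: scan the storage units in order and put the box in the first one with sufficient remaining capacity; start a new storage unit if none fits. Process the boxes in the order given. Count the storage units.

7

storage unit 1: place 99 ft³, 51 ft³ left
storage unit 2: place 78 ft³, 72 ft³ left
storage unit 1: place 44 ft³, 7 ft³ left
storage unit 3: place 93 ft³, 57 ft³ left
storage unit 4: place 105 ft³, 45 ft³ left
storage unit 5: place 82 ft³, 68 ft³ left
storage unit 6: place 97 ft³, 53 ft³ left
storage unit 2: place 18 ft³, 54 ft³ left
storage unit 2: place 39 ft³, 15 ft³ left
storage unit 7: place 86 ft³, 64 ft³ left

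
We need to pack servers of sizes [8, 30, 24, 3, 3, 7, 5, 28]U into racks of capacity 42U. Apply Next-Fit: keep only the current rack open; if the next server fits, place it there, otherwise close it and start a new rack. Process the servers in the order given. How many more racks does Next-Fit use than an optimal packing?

0

Next-Fit: [8,30] [24,3,3,7,5] [28] → 3 racks.
Total size 108U; any packing needs at least ⌈108/42⌉ = 3 racks.
So 3 is already optimal.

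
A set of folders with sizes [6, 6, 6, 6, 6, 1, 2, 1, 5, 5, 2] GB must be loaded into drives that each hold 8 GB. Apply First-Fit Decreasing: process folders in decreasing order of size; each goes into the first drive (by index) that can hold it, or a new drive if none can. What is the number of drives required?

7

Sorted descending: 6, 6, 6, 6, 6, 5, 5, 2, 2, 1, 1.
Put 6 GB in drive 1; 2 GB remain.
Put 6 GB in drive 2; 2 GB remain.
Put 6 GB in drive 3; 2 GB remain.
Put 6 GB in drive 4; 2 GB remain.
Put 6 GB in drive 5; 2 GB remain.
Put 5 GB in drive 6; 3 GB remain.
Put 5 GB in drive 7; 3 GB remain.
Put 2 GB in drive 1; 0 GB remain.
Put 2 GB in drive 2; 0 GB remain.
Put 1 GB in drive 3; 1 GB remain.
Put 1 GB in drive 3; 0 GB remain.
Final drives: [6,2] [6,2] [6,1,1] [6] [6] [5] [5].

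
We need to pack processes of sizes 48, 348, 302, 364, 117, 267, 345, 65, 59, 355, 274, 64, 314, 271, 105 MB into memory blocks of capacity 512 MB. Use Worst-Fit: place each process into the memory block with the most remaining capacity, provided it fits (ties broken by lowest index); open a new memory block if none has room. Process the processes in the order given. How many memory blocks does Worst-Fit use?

48 MB → memory block 1 (remaining 464 MB)
348 MB → memory block 1 (remaining 116 MB)
302 MB → memory block 2 (remaining 210 MB)
364 MB → memory block 3 (remaining 148 MB)
117 MB → memory block 2 (remaining 93 MB)
267 MB → memory block 4 (remaining 245 MB)
345 MB → memory block 5 (remaining 167 MB)
65 MB → memory block 4 (remaining 180 MB)
59 MB → memory block 4 (remaining 121 MB)
355 MB → memory block 6 (remaining 157 MB)
274 MB → memory block 7 (remaining 238 MB)
64 MB → memory block 7 (remaining 174 MB)
314 MB → memory block 8 (remaining 198 MB)
271 MB → memory block 9 (remaining 241 MB)
105 MB → memory block 9 (remaining 136 MB)
Final memory blocks: [48,348] [302,117] [364] [267,65,59] [345] [355] [274,64] [314] [271,105].

9 memory blocks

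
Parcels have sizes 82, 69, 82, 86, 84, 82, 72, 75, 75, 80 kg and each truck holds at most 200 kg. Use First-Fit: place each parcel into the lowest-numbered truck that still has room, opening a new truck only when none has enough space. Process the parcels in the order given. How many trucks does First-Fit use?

truck 1: place 82 kg, 118 kg left
truck 1: place 69 kg, 49 kg left
truck 2: place 82 kg, 118 kg left
truck 2: place 86 kg, 32 kg left
truck 3: place 84 kg, 116 kg left
truck 3: place 82 kg, 34 kg left
truck 4: place 72 kg, 128 kg left
truck 4: place 75 kg, 53 kg left
truck 5: place 75 kg, 125 kg left
truck 5: place 80 kg, 45 kg left

5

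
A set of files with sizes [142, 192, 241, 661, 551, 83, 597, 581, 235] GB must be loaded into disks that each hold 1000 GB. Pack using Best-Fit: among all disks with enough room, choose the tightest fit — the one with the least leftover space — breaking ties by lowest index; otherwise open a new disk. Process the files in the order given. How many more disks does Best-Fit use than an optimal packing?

Best-Fit: [142,192,241] [661,83,235] [551] [597] [581] → 5 disks.
Total size 3283 GB; any packing needs at least ⌈3283/1000⌉ = 4 disks.
An optimal packing achieves that bound: [661,241,83] [597,235,142] [581,192] [551] → 4 disks.
Excess: 5 − 4 = 1.

1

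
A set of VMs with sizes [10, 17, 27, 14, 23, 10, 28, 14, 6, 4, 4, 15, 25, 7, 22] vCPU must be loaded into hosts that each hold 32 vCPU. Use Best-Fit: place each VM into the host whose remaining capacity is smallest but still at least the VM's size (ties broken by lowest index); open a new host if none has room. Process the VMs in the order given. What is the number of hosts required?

Put 10 vCPU in host 1; 22 vCPU remain.
Put 17 vCPU in host 1; 5 vCPU remain.
Put 27 vCPU in host 2; 5 vCPU remain.
Put 14 vCPU in host 3; 18 vCPU remain.
Put 23 vCPU in host 4; 9 vCPU remain.
Put 10 vCPU in host 3; 8 vCPU remain.
Put 28 vCPU in host 5; 4 vCPU remain.
Put 14 vCPU in host 6; 18 vCPU remain.
Put 6 vCPU in host 3; 2 vCPU remain.
Put 4 vCPU in host 5; 0 vCPU remain.
Put 4 vCPU in host 1; 1 vCPU remain.
Put 15 vCPU in host 6; 3 vCPU remain.
Put 25 vCPU in host 7; 7 vCPU remain.
Put 7 vCPU in host 7; 0 vCPU remain.
Put 22 vCPU in host 8; 10 vCPU remain.

8 hosts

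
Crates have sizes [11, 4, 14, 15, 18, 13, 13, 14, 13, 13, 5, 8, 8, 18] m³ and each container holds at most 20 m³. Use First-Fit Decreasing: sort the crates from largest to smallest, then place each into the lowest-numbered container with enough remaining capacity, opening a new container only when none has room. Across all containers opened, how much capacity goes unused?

Sorted descending: 18, 18, 15, 14, 14, 13, 13, 13, 13, 11, 8, 8, 5, 4.
container 1: place 18 m³, 2 m³ left
container 2: place 18 m³, 2 m³ left
container 3: place 15 m³, 5 m³ left
container 4: place 14 m³, 6 m³ left
container 5: place 14 m³, 6 m³ left
container 6: place 13 m³, 7 m³ left
container 7: place 13 m³, 7 m³ left
container 8: place 13 m³, 7 m³ left
container 9: place 13 m³, 7 m³ left
container 10: place 11 m³, 9 m³ left
container 10: place 8 m³, 1 m³ left
container 11: place 8 m³, 12 m³ left
container 3: place 5 m³, 0 m³ left
container 4: place 4 m³, 2 m³ left
11 containers × 20 m³ = 220 m³; used 167 m³; unused 53 m³.

53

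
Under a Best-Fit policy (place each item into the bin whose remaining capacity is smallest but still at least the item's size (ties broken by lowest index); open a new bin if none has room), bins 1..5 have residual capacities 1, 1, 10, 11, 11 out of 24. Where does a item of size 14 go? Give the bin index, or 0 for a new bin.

No bin has ≥ 14 free, so a new bin is opened.

0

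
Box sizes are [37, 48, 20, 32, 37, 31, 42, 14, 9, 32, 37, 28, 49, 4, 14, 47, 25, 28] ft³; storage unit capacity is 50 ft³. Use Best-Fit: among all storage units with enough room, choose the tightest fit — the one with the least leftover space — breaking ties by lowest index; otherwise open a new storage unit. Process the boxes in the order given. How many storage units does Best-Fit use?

Put 37 ft³ in storage unit 1; 13 ft³ remain.
Put 48 ft³ in storage unit 2; 2 ft³ remain.
Put 20 ft³ in storage unit 3; 30 ft³ remain.
Put 32 ft³ in storage unit 4; 18 ft³ remain.
Put 37 ft³ in storage unit 5; 13 ft³ remain.
Put 31 ft³ in storage unit 6; 19 ft³ remain.
Put 42 ft³ in storage unit 7; 8 ft³ remain.
Put 14 ft³ in storage unit 4; 4 ft³ remain.
Put 9 ft³ in storage unit 1; 4 ft³ remain.
Put 32 ft³ in storage unit 8; 18 ft³ remain.
Put 37 ft³ in storage unit 9; 13 ft³ remain.
Put 28 ft³ in storage unit 3; 2 ft³ remain.
Put 49 ft³ in storage unit 10; 1 ft³ remain.
Put 4 ft³ in storage unit 1; 0 ft³ remain.
Put 14 ft³ in storage unit 8; 4 ft³ remain.
Put 47 ft³ in storage unit 11; 3 ft³ remain.
Put 25 ft³ in storage unit 12; 25 ft³ remain.
Put 28 ft³ in storage unit 13; 22 ft³ remain.
Final storage units: [37,9,4] [48] [20,28] [32,14] [37] [31] [42] [32,14] [37] [49] [47] [25] [28].

13 storage units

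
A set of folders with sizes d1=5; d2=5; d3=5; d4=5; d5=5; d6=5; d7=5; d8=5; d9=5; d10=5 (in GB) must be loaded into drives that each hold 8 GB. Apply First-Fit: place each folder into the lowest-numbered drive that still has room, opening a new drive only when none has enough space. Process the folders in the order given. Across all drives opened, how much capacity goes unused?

30

drive 1: place d1 (5 GB), 3 GB left
drive 2: place d2 (5 GB), 3 GB left
drive 3: place d3 (5 GB), 3 GB left
drive 4: place d4 (5 GB), 3 GB left
drive 5: place d5 (5 GB), 3 GB left
drive 6: place d6 (5 GB), 3 GB left
drive 7: place d7 (5 GB), 3 GB left
drive 8: place d8 (5 GB), 3 GB left
drive 9: place d9 (5 GB), 3 GB left
drive 10: place d10 (5 GB), 3 GB left
10 drives × 8 GB = 80 GB; used 50 GB; unused 30 GB.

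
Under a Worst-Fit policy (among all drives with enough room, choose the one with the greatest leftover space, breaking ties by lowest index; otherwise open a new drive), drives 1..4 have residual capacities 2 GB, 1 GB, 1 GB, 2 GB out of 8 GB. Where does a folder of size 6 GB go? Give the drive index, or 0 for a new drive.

No drive has ≥ 6 GB free, so a new drive is opened.

0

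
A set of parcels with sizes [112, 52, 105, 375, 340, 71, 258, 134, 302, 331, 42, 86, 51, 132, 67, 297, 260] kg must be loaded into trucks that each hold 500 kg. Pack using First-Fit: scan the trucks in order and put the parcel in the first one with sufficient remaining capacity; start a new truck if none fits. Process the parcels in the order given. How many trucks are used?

8 trucks

truck 1: place 112 kg, 388 kg left
truck 1: place 52 kg, 336 kg left
truck 1: place 105 kg, 231 kg left
truck 2: place 375 kg, 125 kg left
truck 3: place 340 kg, 160 kg left
truck 1: place 71 kg, 160 kg left
truck 4: place 258 kg, 242 kg left
truck 1: place 134 kg, 26 kg left
truck 5: place 302 kg, 198 kg left
truck 6: place 331 kg, 169 kg left
truck 2: place 42 kg, 83 kg left
truck 3: place 86 kg, 74 kg left
truck 2: place 51 kg, 32 kg left
truck 4: place 132 kg, 110 kg left
truck 3: place 67 kg, 7 kg left
truck 7: place 297 kg, 203 kg left
truck 8: place 260 kg, 240 kg left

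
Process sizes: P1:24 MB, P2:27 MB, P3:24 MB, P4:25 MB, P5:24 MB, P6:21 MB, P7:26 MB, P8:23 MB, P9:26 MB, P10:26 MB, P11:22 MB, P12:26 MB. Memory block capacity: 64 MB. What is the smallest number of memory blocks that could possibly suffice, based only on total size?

5

Total size = 24 + 27 + 24 + 25 + 24 + 21 + 26 + 23 + 26 + 26 + 22 + 26 = 294 MB.
⌈294 / 64⌉ = 5.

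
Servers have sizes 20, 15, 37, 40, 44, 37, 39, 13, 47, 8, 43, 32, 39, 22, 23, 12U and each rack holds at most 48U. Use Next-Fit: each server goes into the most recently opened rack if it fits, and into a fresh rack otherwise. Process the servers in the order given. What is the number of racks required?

rack 1: place 20U, 28U left
rack 1: place 15U, 13U left
rack 2: place 37U, 11U left
rack 3: place 40U, 8U left
rack 4: place 44U, 4U left
rack 5: place 37U, 11U left
rack 6: place 39U, 9U left
rack 7: place 13U, 35U left
rack 8: place 47U, 1U left
rack 9: place 8U, 40U left
rack 10: place 43U, 5U left
rack 11: place 32U, 16U left
rack 12: place 39U, 9U left
rack 13: place 22U, 26U left
rack 13: place 23U, 3U left
rack 14: place 12U, 36U left

14 racks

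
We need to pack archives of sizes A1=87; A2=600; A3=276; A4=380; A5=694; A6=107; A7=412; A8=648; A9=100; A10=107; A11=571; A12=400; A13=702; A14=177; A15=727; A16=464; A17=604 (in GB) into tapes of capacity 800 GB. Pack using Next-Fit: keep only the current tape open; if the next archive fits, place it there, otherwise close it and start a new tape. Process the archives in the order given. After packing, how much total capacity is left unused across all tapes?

2544

A1 (87 GB) → tape 1 (remaining 713 GB)
A2 (600 GB) → tape 1 (remaining 113 GB)
A3 (276 GB) → tape 2 (remaining 524 GB)
A4 (380 GB) → tape 2 (remaining 144 GB)
A5 (694 GB) → tape 3 (remaining 106 GB)
A6 (107 GB) → tape 4 (remaining 693 GB)
A7 (412 GB) → tape 4 (remaining 281 GB)
A8 (648 GB) → tape 5 (remaining 152 GB)
A9 (100 GB) → tape 5 (remaining 52 GB)
A10 (107 GB) → tape 6 (remaining 693 GB)
A11 (571 GB) → tape 6 (remaining 122 GB)
A12 (400 GB) → tape 7 (remaining 400 GB)
A13 (702 GB) → tape 8 (remaining 98 GB)
A14 (177 GB) → tape 9 (remaining 623 GB)
A15 (727 GB) → tape 10 (remaining 73 GB)
A16 (464 GB) → tape 11 (remaining 336 GB)
A17 (604 GB) → tape 12 (remaining 196 GB)
12 tapes × 800 GB = 9600 GB; used 7056 GB; unused 2544 GB.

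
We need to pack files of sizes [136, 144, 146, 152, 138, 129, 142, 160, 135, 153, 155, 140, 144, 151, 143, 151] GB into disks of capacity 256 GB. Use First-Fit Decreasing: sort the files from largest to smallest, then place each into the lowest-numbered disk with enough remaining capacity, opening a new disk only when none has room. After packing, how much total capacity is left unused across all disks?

1777

Sorted descending: 160, 155, 153, 152, 151, 151, 146, 144, 144, 143, 142, 140, 138, 136, 135, 129.
Put 160 GB in disk 1; 96 GB remain.
Put 155 GB in disk 2; 101 GB remain.
Put 153 GB in disk 3; 103 GB remain.
Put 152 GB in disk 4; 104 GB remain.
Put 151 GB in disk 5; 105 GB remain.
Put 151 GB in disk 6; 105 GB remain.
Put 146 GB in disk 7; 110 GB remain.
Put 144 GB in disk 8; 112 GB remain.
Put 144 GB in disk 9; 112 GB remain.
Put 143 GB in disk 10; 113 GB remain.
Put 142 GB in disk 11; 114 GB remain.
Put 140 GB in disk 12; 116 GB remain.
Put 138 GB in disk 13; 118 GB remain.
Put 136 GB in disk 14; 120 GB remain.
Put 135 GB in disk 15; 121 GB remain.
Put 129 GB in disk 16; 127 GB remain.
16 disks × 256 GB = 4096 GB; used 2319 GB; unused 1777 GB.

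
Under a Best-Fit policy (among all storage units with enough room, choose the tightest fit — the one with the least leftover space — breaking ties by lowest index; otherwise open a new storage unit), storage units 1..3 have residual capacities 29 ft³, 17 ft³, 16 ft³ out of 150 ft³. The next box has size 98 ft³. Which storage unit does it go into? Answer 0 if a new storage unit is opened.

0

No storage unit has ≥ 98 ft³ free, so a new storage unit is opened.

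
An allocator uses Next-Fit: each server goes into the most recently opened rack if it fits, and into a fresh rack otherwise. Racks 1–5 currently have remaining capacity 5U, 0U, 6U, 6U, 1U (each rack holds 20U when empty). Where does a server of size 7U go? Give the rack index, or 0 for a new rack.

0

Next-Fit only looks at rack 5, which has 1U free.
7U does not fit, so a new rack is opened.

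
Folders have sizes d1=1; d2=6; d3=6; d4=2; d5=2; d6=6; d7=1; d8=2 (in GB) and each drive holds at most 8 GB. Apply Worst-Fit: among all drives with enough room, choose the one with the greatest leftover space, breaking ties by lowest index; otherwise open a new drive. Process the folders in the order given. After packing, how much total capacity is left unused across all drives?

Put d1 (1 GB) in drive 1; 7 GB remain.
Put d2 (6 GB) in drive 1; 1 GB remain.
Put d3 (6 GB) in drive 2; 2 GB remain.
Put d4 (2 GB) in drive 2; 0 GB remain.
Put d5 (2 GB) in drive 3; 6 GB remain.
Put d6 (6 GB) in drive 3; 0 GB remain.
Put d7 (1 GB) in drive 1; 0 GB remain.
Put d8 (2 GB) in drive 4; 6 GB remain.
4 drives × 8 GB = 32 GB; used 26 GB; unused 6 GB.

6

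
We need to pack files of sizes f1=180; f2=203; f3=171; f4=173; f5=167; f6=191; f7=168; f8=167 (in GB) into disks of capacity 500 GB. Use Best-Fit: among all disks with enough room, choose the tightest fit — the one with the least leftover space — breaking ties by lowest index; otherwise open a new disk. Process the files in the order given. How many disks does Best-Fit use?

f1 (180 GB) → disk 1 (remaining 320 GB)
f2 (203 GB) → disk 1 (remaining 117 GB)
f3 (171 GB) → disk 2 (remaining 329 GB)
f4 (173 GB) → disk 2 (remaining 156 GB)
f5 (167 GB) → disk 3 (remaining 333 GB)
f6 (191 GB) → disk 3 (remaining 142 GB)
f7 (168 GB) → disk 4 (remaining 332 GB)
f8 (167 GB) → disk 4 (remaining 165 GB)

4 disks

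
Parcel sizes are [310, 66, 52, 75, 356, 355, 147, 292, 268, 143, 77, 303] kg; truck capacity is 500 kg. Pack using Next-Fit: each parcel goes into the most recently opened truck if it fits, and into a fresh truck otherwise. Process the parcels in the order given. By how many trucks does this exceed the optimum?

Next-Fit: [310,66,52] [75,356] [355] [147,292] [268,143,77] [303] → 6 trucks.
6 parcels exceed 250 kg (half the capacity), and no two of those can share a truck, so at least 6 trucks are needed.
So 6 is already optimal.

0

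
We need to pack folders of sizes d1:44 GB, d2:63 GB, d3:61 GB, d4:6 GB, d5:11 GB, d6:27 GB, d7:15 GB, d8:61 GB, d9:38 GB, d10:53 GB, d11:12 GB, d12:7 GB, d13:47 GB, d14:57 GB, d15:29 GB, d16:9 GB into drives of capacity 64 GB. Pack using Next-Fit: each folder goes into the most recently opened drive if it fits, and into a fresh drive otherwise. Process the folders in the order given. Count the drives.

Put d1 (44 GB) in drive 1; 20 GB remain.
Put d2 (63 GB) in drive 2; 1 GB remain.
Put d3 (61 GB) in drive 3; 3 GB remain.
Put d4 (6 GB) in drive 4; 58 GB remain.
Put d5 (11 GB) in drive 4; 47 GB remain.
Put d6 (27 GB) in drive 4; 20 GB remain.
Put d7 (15 GB) in drive 4; 5 GB remain.
Put d8 (61 GB) in drive 5; 3 GB remain.
Put d9 (38 GB) in drive 6; 26 GB remain.
Put d10 (53 GB) in drive 7; 11 GB remain.
Put d11 (12 GB) in drive 8; 52 GB remain.
Put d12 (7 GB) in drive 8; 45 GB remain.
Put d13 (47 GB) in drive 9; 17 GB remain.
Put d14 (57 GB) in drive 10; 7 GB remain.
Put d15 (29 GB) in drive 11; 35 GB remain.
Put d16 (9 GB) in drive 11; 26 GB remain.

11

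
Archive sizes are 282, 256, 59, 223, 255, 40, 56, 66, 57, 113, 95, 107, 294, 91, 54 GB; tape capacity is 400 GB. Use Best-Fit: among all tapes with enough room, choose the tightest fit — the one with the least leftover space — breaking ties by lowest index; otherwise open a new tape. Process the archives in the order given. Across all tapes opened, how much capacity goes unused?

282 GB → tape 1 (remaining 118 GB)
256 GB → tape 2 (remaining 144 GB)
59 GB → tape 1 (remaining 59 GB)
223 GB → tape 3 (remaining 177 GB)
255 GB → tape 4 (remaining 145 GB)
40 GB → tape 1 (remaining 19 GB)
56 GB → tape 2 (remaining 88 GB)
66 GB → tape 2 (remaining 22 GB)
57 GB → tape 4 (remaining 88 GB)
113 GB → tape 3 (remaining 64 GB)
95 GB → tape 5 (remaining 305 GB)
107 GB → tape 5 (remaining 198 GB)
294 GB → tape 6 (remaining 106 GB)
91 GB → tape 6 (remaining 15 GB)
54 GB → tape 3 (remaining 10 GB)
6 tapes × 400 GB = 2400 GB; used 2048 GB; unused 352 GB.

352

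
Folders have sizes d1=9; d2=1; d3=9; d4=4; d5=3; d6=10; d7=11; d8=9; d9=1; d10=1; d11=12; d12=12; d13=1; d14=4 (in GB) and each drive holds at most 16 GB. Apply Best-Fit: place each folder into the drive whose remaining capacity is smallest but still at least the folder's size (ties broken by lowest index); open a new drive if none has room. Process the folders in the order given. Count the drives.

drive 1: place d1 (9 GB), 7 GB left
drive 1: place d2 (1 GB), 6 GB left
drive 2: place d3 (9 GB), 7 GB left
drive 1: place d4 (4 GB), 2 GB left
drive 2: place d5 (3 GB), 4 GB left
drive 3: place d6 (10 GB), 6 GB left
drive 4: place d7 (11 GB), 5 GB left
drive 5: place d8 (9 GB), 7 GB left
drive 1: place d9 (1 GB), 1 GB left
drive 1: place d10 (1 GB), 0 GB left
drive 6: place d11 (12 GB), 4 GB left
drive 7: place d12 (12 GB), 4 GB left
drive 2: place d13 (1 GB), 3 GB left
drive 6: place d14 (4 GB), 0 GB left

7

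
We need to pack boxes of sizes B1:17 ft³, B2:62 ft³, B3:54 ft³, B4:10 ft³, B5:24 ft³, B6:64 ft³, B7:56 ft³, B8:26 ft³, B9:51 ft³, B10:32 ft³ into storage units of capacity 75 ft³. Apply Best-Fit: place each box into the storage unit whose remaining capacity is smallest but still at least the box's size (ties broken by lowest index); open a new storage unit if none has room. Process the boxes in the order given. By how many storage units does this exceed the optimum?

1

Best-Fit: [17,54] [62,10] [24,26] [64] [56] [51] [32] → 7 storage units.
Total size 396 ft³; any packing needs at least ⌈396/75⌉ = 6 storage units.
An optimal packing achieves that bound: [64,10] [62] [56,17] [54] [51,24] [32,26] → 6 storage units.
Excess: 7 − 6 = 1.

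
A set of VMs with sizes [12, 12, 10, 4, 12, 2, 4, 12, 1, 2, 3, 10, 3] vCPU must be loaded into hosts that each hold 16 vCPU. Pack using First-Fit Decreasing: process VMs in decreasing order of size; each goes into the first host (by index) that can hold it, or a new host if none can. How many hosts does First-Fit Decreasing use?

6

Sorted descending: 12, 12, 12, 12, 10, 10, 4, 4, 3, 3, 2, 2, 1.
Put 12 vCPU in host 1; 4 vCPU remain.
Put 12 vCPU in host 2; 4 vCPU remain.
Put 12 vCPU in host 3; 4 vCPU remain.
Put 12 vCPU in host 4; 4 vCPU remain.
Put 10 vCPU in host 5; 6 vCPU remain.
Put 10 vCPU in host 6; 6 vCPU remain.
Put 4 vCPU in host 1; 0 vCPU remain.
Put 4 vCPU in host 2; 0 vCPU remain.
Put 3 vCPU in host 3; 1 vCPU remain.
Put 3 vCPU in host 4; 1 vCPU remain.
Put 2 vCPU in host 5; 4 vCPU remain.
Put 2 vCPU in host 5; 2 vCPU remain.
Put 1 vCPU in host 3; 0 vCPU remain.
Final hosts: [12,4] [12,4] [12,3,1] [12,3] [10,2,2] [10].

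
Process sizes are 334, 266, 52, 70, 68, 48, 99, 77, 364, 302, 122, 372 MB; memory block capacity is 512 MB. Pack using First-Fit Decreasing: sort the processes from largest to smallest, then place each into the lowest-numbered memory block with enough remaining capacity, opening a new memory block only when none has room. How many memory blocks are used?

Sorted descending: 372, 364, 334, 302, 266, 122, 99, 77, 70, 68, 52, 48.
372 MB → memory block 1 (remaining 140 MB)
364 MB → memory block 2 (remaining 148 MB)
334 MB → memory block 3 (remaining 178 MB)
302 MB → memory block 4 (remaining 210 MB)
266 MB → memory block 5 (remaining 246 MB)
122 MB → memory block 1 (remaining 18 MB)
99 MB → memory block 2 (remaining 49 MB)
77 MB → memory block 3 (remaining 101 MB)
70 MB → memory block 3 (remaining 31 MB)
68 MB → memory block 4 (remaining 142 MB)
52 MB → memory block 4 (remaining 90 MB)
48 MB → memory block 2 (remaining 1 MB)
Final memory blocks: [372,122] [364,99,48] [334,77,70] [302,68,52] [266].

5 memory blocks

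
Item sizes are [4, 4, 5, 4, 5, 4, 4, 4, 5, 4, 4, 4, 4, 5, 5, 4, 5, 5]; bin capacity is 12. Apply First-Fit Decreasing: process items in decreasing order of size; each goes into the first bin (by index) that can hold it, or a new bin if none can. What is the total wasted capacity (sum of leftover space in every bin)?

Sorted descending: 5, 5, 5, 5, 5, 5, 5, 4, 4, 4, 4, 4, 4, 4, 4, 4, 4, 4.
Put 5 in bin 1; 7 remain.
Put 5 in bin 1; 2 remain.
Put 5 in bin 2; 7 remain.
Put 5 in bin 2; 2 remain.
Put 5 in bin 3; 7 remain.
Put 5 in bin 3; 2 remain.
Put 5 in bin 4; 7 remain.
Put 4 in bin 4; 3 remain.
Put 4 in bin 5; 8 remain.
Put 4 in bin 5; 4 remain.
Put 4 in bin 5; 0 remain.
Put 4 in bin 6; 8 remain.
Put 4 in bin 6; 4 remain.
Put 4 in bin 6; 0 remain.
Put 4 in bin 7; 8 remain.
Put 4 in bin 7; 4 remain.
Put 4 in bin 7; 0 remain.
Put 4 in bin 8; 8 remain.
8 bins × 12 = 96; used 79; unused 17.

17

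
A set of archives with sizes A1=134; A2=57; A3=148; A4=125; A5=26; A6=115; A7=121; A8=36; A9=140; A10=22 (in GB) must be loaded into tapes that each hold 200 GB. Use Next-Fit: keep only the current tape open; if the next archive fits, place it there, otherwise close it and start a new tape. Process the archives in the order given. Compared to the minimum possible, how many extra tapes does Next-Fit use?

Next-Fit: [134,57] [148] [125,26] [115] [121,36] [140,22] → 6 tapes.
6 archives exceed 100 GB (half the capacity), and no two of those can share a tape, so at least 6 tapes are needed.
So 6 is already optimal.

0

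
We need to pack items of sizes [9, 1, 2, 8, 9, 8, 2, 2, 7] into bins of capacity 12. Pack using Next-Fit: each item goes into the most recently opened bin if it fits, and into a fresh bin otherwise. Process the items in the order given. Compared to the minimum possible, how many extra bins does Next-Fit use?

0

Next-Fit: [9,1,2] [8] [9] [8,2,2] [7] → 5 bins.
5 items exceed 6 (half the capacity), and no two of those can share a bin, so at least 5 bins are needed.
So 5 is already optimal.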